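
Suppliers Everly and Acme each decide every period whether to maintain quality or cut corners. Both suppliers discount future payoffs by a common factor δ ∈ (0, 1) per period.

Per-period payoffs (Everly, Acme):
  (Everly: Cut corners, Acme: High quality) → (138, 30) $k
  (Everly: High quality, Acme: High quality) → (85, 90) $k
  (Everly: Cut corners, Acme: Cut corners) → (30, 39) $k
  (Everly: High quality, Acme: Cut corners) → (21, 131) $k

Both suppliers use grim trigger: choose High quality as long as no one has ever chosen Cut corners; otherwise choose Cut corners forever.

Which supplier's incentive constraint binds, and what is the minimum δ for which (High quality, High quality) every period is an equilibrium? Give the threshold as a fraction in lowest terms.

Everly; δ ≥ 53/108

Everly: cooperation gives 85 each period; deviation gives 138 once then 30 forever.
  85/(1−δ) ≥ 138 + 30δ/(1−δ) ⇒ δ ≥ 53/108.
Acme: cooperation gives 90 each period; deviation gives 131 once then 39 forever.
  δ ≥ 41/92.
Both must hold, so the binding constraint is Everly's: δ ≥ 53/108.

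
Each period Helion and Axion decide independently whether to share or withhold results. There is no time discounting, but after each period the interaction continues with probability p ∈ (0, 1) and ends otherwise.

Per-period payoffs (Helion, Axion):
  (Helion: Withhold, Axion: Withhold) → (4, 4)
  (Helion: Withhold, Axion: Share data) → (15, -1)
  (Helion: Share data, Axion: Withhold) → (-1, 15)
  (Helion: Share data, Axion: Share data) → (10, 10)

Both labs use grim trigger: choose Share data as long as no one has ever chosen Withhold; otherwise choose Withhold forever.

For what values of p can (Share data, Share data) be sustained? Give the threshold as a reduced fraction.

5/11

Expected cooperation value is 10 + p·10 + p²·10 + … = 10/(1−p); deviation gives 15 + p·4/(1−p).
10 ≥ 15(1−p) + 4p ⇒ 11p ≥ 5 ⇒ p ≥ 5/11.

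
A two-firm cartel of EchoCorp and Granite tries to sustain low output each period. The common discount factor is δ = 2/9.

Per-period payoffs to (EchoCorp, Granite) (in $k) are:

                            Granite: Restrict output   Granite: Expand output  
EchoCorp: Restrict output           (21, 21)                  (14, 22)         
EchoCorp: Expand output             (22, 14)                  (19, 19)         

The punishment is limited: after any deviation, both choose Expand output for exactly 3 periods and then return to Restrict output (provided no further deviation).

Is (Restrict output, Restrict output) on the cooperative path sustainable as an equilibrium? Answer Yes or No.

No

Comparing payoff streams over the 4 periods until play realigns: cooperate → 21(1+δ+…+δ^3); deviate → 22 + 19(δ+…+δ^3).
Cooperation is sustained iff (21−19)(δ+…+δ^3) ≥ 22−21.
δ+…+δ^3 = 2/9·(1−(2/9)^3)/(1−2/9) = 0.2826, and (22−21)/(21−19) = 0.5000.
0.2826 < 0.5000, so cooperation is not sustainable.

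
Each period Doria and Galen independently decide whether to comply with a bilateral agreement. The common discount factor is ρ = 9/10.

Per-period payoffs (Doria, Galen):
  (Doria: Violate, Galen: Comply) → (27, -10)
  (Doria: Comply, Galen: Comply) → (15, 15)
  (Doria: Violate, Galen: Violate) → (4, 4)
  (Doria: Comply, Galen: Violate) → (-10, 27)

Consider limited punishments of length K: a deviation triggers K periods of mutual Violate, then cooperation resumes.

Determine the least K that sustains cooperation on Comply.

2

No profitable deviation requires (15−4)(ρ+…+ρ^K) ≥ 27−15, i.e. ρ+…+ρ^K ≥ 12/11 ≈ 1.0909.
With ρ = 9/10, the partial sums are K=1: 0.9000, K=2: 1.7100.
K = 2 is the first length at which the sum reaches 1.0909.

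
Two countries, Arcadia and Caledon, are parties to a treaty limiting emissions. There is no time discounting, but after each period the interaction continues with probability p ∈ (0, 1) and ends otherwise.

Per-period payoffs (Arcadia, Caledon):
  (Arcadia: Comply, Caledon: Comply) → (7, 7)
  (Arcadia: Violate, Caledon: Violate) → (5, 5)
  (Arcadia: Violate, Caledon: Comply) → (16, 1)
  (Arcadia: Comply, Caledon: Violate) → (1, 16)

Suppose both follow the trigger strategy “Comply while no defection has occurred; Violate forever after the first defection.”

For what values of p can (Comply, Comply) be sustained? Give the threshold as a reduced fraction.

9/11

With no time discounting, the continuation probability p plays the role of the discount factor.
Grim-trigger IC: 7/(1−p) ≥ 16 + 5p/(1−p) ⇒ p ≥ (16−7)/(16−5) = 9/11.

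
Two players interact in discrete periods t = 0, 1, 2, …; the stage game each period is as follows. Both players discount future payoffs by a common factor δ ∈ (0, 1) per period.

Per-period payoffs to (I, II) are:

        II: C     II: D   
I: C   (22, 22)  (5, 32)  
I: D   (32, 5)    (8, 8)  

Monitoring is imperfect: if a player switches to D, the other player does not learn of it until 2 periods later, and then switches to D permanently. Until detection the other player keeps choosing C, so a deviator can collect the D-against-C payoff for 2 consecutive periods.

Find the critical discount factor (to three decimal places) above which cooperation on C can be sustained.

0.645

Deviating for the 2 undetected periods gains 32−22 = 10 per period over cooperation, then loses 22−8 = 14 per period forever once punishment starts.
Gain: 10(1 + δ + … + δ^1); loss: 14·δ^2/(1−δ).
No profitable deviation ⇔ 10(1−δ^2) ≤ 14·δ^2, i.e. δ^2 ≥ 10/(10+14) = 5/12.
Hence δ ≥ (5/12)^(1/2) ≈ 0.645.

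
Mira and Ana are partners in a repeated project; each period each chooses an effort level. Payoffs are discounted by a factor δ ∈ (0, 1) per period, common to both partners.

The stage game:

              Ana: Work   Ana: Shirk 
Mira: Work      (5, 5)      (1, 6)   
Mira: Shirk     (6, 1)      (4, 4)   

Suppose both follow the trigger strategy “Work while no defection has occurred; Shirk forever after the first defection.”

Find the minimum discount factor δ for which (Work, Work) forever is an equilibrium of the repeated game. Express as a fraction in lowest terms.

5/(1−δ) ≥ 6 + 4δ/(1−δ)
5 ≥ 6 − 2δ
δ ≥ 1/2.

1/2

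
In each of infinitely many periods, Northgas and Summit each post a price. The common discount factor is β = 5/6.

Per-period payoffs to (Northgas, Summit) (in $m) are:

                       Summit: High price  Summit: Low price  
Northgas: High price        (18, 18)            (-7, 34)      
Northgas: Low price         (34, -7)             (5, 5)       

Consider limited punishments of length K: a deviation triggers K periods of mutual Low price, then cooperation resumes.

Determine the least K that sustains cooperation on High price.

Need Σ_{k=1}^{K} β^k ≥ (34−18)/(18−5) = 1.2308 at β = 5/6.
At K = 1 the sum is 0.8333 < 1.2308; at K = 2 it is 1.5278 ≥ 1.2308.
So the minimum punishment length is K = 2.

2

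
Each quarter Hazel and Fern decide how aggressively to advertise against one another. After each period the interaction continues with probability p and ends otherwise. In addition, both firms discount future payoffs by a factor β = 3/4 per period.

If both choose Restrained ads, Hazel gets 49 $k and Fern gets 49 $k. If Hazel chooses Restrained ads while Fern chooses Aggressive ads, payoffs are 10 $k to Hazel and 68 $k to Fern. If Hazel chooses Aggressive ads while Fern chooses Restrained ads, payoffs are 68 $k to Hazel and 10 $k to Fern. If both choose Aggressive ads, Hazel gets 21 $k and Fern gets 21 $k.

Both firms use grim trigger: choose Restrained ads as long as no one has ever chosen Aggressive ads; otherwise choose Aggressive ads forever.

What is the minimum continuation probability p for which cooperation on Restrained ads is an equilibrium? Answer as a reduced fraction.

With continuation probability p and discount β, the effective per-period discount factor is βp.
Grim-trigger IC: βp ≥ (68−49)/(68−21) = 19/47.
So p ≥ (19/47)/(3/4) = 76/141.

76/141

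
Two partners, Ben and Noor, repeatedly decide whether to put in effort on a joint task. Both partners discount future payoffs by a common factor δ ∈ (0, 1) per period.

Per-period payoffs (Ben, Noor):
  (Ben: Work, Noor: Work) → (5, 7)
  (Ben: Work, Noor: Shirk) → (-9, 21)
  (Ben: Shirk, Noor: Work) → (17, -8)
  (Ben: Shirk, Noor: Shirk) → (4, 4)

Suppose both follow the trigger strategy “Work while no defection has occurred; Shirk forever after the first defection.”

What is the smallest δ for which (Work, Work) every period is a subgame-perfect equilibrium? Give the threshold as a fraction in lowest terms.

12/13

Ben: cooperation gives 5 each period; deviation gives 17 once then 4 forever.
  5/(1−δ) ≥ 17 + 4δ/(1−δ) ⇒ δ ≥ 12/13.
Noor: cooperation gives 7 each period; deviation gives 21 once then 4 forever.
  δ ≥ 14/17.
Both must hold, so the binding constraint is Ben's: δ ≥ 12/13.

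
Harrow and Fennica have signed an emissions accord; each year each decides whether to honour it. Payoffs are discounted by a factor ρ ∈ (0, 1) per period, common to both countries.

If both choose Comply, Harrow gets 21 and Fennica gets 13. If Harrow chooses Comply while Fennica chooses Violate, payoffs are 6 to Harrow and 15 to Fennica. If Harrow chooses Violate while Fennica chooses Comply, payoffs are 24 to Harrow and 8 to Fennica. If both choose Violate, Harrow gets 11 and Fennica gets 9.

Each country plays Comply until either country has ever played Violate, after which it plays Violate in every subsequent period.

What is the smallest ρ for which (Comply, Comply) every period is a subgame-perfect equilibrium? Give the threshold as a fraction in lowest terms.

1/3

Harrow: cooperation gives 21 each period; deviation gives 24 once then 11 forever.
  21/(1−ρ) ≥ 24 + 11ρ/(1−ρ) ⇒ ρ ≥ 3/13.
Fennica: cooperation gives 13 each period; deviation gives 15 once then 9 forever.
  ρ ≥ 2/6 = 1/3.
Both must hold, so the binding constraint is Fennica's: ρ ≥ 1/3.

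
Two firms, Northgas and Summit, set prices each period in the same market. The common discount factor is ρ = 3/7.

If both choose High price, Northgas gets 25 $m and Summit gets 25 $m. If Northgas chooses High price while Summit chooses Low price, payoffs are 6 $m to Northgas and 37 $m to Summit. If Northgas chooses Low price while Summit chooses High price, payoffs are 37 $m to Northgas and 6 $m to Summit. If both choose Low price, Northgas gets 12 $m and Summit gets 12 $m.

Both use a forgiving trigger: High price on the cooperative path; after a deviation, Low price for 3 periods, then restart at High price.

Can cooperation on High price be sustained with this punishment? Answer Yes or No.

IC: ρ+…+ρ^3 ≥ (37−25)/(25−12) = 12/13.
At ρ = 3/7: partial sum = 0.6910 < 0.9231. Cooperation not sustainable.

No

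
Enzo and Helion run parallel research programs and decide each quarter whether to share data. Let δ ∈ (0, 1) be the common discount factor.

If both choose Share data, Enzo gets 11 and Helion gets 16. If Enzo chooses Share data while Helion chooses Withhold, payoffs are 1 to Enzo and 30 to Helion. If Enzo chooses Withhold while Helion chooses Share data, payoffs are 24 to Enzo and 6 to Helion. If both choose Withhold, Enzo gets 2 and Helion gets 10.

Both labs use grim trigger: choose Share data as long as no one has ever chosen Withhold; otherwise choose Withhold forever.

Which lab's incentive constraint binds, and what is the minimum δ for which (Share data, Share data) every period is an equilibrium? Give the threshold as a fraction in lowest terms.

For Enzo: deviation gain 24−11 = 13, per-period punishment loss 11−2 = 9. IC gives δ ≥ 13/22.
For Helion: gain 14, loss 6 per period, so δ ≥ 14/20 = 7/10.
The tighter constraint is Helion's, so cooperation needs δ ≥ 7/10.

Helion; δ ≥ 7/10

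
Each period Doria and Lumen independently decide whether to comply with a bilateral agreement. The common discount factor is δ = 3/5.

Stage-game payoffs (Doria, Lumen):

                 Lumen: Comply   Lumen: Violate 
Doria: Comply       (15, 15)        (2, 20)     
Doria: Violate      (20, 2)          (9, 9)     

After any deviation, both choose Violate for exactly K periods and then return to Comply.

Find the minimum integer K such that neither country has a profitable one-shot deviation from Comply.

2

Need Σ_{k=1}^{K} δ^k ≥ (20−15)/(15−9) = 0.8333 at δ = 3/5.
At K = 1 the sum is 0.6000 < 0.8333; at K = 2 it is 0.9600 ≥ 0.8333.
So the minimum punishment length is K = 2.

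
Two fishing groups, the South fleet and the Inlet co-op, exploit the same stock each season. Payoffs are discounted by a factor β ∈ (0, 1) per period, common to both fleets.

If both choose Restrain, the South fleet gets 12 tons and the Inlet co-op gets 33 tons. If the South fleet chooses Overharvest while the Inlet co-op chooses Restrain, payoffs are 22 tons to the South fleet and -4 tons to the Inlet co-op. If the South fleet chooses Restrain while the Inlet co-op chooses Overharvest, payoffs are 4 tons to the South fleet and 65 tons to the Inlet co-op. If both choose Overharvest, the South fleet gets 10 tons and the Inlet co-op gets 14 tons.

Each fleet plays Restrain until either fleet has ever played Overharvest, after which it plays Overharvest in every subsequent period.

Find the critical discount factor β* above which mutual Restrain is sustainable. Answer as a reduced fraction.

For the South fleet: deviation gain 22−12 = 10, per-period punishment loss 12−10 = 2. IC gives β ≥ 10/12 = 5/6.
For the Inlet co-op: gain 32, loss 19 per period, so β ≥ 32/51.
The tighter constraint is the South fleet's, so cooperation needs β ≥ 5/6.

5/6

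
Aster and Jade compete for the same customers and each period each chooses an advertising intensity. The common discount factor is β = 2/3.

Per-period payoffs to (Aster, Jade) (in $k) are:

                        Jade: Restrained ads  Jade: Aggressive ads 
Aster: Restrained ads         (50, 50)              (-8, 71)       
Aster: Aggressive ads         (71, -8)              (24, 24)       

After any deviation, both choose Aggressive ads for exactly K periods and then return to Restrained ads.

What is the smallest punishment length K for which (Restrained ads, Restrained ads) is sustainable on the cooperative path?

IC: β(1−β^K)/(1−β) ≥ (71−50)/(50−24) = 21/26.
With β = 2/3: need 1 − β^K ≥ 21/26·(1−2/3)/(2/3), i.e. β^K ≤ 0.5962.
Since (2/3)^1 = 0.6667 and (2/3)^2 = 0.4444, the smallest such K is 2.

2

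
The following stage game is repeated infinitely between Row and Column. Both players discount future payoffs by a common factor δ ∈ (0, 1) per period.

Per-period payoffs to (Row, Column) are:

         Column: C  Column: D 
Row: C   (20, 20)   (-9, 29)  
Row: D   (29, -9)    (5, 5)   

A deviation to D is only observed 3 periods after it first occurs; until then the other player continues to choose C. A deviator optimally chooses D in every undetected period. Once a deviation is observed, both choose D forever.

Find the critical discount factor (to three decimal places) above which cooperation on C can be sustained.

0.721

Deviating for the 3 undetected periods gains 29−20 = 9 per period over cooperation, then loses 20−5 = 15 per period forever once punishment starts.
Gain: 9(1 + δ + … + δ^2); loss: 15·δ^3/(1−δ).
No profitable deviation ⇔ 9(1−δ^3) ≤ 15·δ^3, i.e. δ^3 ≥ 9/(9+15) = 3/8.
Hence δ ≥ (3/8)^(1/3) ≈ 0.721.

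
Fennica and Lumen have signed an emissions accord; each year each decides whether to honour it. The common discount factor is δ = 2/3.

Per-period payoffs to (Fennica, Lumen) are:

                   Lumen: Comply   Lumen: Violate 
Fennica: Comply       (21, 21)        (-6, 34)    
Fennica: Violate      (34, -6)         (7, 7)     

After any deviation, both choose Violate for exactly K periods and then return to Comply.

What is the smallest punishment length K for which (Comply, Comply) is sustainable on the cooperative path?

Need Σ_{k=1}^{K} δ^k ≥ (34−21)/(21−7) = 0.9286 at δ = 2/3.
At K = 1 the sum is 0.6667 < 0.9286; at K = 2 it is 1.1111 ≥ 0.9286.
So the minimum punishment length is K = 2.

2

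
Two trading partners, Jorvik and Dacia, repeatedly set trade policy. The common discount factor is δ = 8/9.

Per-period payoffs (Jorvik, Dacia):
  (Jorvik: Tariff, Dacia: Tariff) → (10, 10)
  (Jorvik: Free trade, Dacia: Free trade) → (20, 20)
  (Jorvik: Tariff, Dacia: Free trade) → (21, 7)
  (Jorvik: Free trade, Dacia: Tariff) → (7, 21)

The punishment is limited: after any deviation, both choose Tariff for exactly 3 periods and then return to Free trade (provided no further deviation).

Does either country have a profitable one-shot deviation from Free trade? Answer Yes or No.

A one-shot deviation gives 21 now, then 10 for 3 periods, then back to 20.
Gain from deviating: (21−20) today; loss: (20−10) in each of the next 3 periods.
No-deviation condition: (20−10)(δ+…+δ^3) ≥ 21−20, i.e. δ+…+δ^3 ≥ 1/10.
At δ = 8/9: δ+…+δ^3 = 2.3813 ≥ 0.1000.
So cooperation is sustainable.

No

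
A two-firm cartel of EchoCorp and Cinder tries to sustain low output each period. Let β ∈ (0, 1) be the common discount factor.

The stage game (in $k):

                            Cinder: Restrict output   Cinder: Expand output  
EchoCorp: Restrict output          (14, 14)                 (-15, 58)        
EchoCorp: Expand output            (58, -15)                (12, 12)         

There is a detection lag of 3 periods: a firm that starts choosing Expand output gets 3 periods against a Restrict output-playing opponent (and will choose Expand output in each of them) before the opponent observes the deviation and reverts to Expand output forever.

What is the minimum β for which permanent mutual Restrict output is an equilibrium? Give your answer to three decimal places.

A deviator earns 58 for 3 periods, then 12 forever; cooperating earns 14 forever. Multiplying the IC by (1−β):
14 ≥ 58(1−β^3) + 12β^3, so 46·β^3 ≥ 44 and β^3 ≥ 22/23.
β ≥ (22/23)^(1/3) ≈ 0.985.

0.985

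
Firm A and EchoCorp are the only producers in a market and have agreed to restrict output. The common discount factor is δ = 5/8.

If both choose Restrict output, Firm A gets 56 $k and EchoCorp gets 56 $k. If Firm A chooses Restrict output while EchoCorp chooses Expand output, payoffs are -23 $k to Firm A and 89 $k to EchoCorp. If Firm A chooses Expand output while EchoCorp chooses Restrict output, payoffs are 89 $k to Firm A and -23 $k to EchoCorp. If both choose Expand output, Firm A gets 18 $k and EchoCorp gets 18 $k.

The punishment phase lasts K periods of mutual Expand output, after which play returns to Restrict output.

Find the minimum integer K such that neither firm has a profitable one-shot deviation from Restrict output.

No profitable deviation requires (56−18)(δ+…+δ^K) ≥ 89−56, i.e. δ+…+δ^K ≥ 33/38 ≈ 0.8684.
With δ = 5/8, the partial sums are K=1: 0.6250, K=2: 1.0156.
K = 2 is the first length at which the sum reaches 0.8684.

2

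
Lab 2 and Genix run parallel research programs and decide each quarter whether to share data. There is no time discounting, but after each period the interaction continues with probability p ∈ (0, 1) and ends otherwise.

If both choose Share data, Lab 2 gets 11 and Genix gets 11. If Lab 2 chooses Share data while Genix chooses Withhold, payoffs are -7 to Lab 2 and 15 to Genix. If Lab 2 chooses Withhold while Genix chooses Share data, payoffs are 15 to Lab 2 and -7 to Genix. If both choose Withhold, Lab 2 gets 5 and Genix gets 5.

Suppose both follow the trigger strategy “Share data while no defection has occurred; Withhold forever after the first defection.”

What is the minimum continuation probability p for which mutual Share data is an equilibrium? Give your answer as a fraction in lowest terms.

With no time discounting, the continuation probability p plays the role of the discount factor.
Grim-trigger IC: 11/(1−p) ≥ 15 + 5p/(1−p) ⇒ p ≥ (15−11)/(15−5) = 2/5.

2/5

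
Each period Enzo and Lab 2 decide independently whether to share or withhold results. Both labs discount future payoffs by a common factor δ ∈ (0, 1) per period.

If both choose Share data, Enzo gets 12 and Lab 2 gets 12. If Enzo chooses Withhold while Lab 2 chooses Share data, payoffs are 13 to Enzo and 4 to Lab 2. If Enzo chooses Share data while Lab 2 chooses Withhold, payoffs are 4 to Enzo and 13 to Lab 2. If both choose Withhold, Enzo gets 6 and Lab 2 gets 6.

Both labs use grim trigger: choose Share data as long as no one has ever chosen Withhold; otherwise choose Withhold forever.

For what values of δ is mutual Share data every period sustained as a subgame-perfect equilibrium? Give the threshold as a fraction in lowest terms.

1/7

One-period gain from deviating is 13 − 12 = 1. The loss is 12 − 6 = 6 in every subsequent period, with present value 6·δ/(1−δ).
Deviation is unprofitable when 6·δ/(1−δ) ≥ 1, i.e. δ/(1−δ) ≥ 1/6.
Equivalently δ ≥ 1/(1+6) = 1/7.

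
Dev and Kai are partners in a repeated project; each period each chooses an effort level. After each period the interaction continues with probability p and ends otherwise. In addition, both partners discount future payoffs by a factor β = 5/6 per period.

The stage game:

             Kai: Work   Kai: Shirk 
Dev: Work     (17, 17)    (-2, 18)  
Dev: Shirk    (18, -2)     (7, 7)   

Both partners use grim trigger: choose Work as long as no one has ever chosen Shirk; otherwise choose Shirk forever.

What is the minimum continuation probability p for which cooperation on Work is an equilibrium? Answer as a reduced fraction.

With continuation probability p and discount β, the effective per-period discount factor is βp.
Grim-trigger IC: βp ≥ (18−17)/(18−7) = 1/11.
So p ≥ (1/11)/(5/6) = 6/55.

6/55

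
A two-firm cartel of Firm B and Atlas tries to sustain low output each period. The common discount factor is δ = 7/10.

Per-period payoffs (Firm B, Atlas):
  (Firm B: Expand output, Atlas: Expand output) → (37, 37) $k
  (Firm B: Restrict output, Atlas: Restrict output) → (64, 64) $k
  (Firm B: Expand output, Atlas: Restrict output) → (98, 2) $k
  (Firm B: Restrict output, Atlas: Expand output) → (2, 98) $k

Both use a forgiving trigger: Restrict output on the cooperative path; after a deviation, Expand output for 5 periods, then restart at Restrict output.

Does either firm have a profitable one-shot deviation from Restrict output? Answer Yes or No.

No

A one-shot deviation gives 98 now, then 37 for 5 periods, then back to 64.
Gain from deviating: (98−64) today; loss: (64−37) in each of the next 5 periods.
No-deviation condition: (64−37)(δ+…+δ^5) ≥ 98−64, i.e. δ+…+δ^5 ≥ 34/27.
At δ = 7/10: δ+…+δ^5 = 1.9412 ≥ 1.2593.
So cooperation is sustainable.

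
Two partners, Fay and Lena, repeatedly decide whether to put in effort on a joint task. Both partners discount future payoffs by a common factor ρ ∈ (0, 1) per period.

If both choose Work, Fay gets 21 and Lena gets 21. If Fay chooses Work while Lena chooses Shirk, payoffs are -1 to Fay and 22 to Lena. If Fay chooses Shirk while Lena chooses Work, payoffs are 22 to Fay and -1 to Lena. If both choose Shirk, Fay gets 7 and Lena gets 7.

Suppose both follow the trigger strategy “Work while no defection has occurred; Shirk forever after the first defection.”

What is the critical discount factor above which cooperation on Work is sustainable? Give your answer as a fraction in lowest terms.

1/15

Cooperation forever yields 21 each period: 21/(1−ρ).
Deviating yields 22 once, then 7 forever: 22 + 7ρ/(1−ρ).
No profitable deviation requires 21/(1−ρ) ≥ 22 + 7ρ/(1−ρ).
Multiplying by (1−ρ): 21 ≥ 22(1−ρ) + 7ρ = 22 − 15ρ.
So 15ρ ≥ 1, i.e. ρ ≥ 1/15.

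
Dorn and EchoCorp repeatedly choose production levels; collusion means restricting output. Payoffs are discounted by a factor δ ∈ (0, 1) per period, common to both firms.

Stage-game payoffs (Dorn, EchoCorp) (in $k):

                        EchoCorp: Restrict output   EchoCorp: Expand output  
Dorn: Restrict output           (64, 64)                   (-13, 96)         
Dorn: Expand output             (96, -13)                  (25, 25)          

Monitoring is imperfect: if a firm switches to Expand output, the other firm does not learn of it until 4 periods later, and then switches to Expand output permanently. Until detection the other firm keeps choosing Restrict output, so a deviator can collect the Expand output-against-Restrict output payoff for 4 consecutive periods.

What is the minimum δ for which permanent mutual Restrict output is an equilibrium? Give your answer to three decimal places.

0.819

The best deviation is to choose Expand output for all 4 undetected periods, earning 96 each, then 25 forever once detected.
Deviation value: 96(1−δ^4)/(1−δ) + 25δ^4/(1−δ); cooperation value: 64/(1−δ).
IC: 64 ≥ 96(1−δ^4) + 25δ^4 = 96 − 71δ^4.
So δ^4 ≥ 32/71, giving δ ≥ (32/71)^(1/4) ≈ 0.819.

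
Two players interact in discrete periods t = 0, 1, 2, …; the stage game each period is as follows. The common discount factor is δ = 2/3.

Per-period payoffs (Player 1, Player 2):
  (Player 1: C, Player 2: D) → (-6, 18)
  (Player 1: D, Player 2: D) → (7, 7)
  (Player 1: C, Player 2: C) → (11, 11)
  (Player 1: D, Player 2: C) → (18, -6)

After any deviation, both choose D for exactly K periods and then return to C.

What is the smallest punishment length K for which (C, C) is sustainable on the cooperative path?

IC: δ(1−δ^K)/(1−δ) ≥ (18−11)/(11−7) = 7/4.
With δ = 2/3: need 1 − δ^K ≥ 7/4·(1−2/3)/(2/3), i.e. δ^K ≤ 0.1250.
Since (2/3)^5 = 0.1317 and (2/3)^6 = 0.0878, the smallest such K is 6.

6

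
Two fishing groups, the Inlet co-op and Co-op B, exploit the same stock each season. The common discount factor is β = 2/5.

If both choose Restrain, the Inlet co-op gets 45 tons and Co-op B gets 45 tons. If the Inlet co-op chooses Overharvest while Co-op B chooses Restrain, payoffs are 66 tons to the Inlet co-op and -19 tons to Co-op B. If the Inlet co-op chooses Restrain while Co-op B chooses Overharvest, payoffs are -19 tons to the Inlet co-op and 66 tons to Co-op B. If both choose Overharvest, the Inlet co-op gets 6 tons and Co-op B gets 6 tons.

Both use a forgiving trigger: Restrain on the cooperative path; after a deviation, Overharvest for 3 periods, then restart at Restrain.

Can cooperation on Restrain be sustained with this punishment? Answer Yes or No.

Comparing payoff streams over the 4 periods until play realigns: cooperate → 45(1+β+…+β^3); deviate → 66 + 6(β+…+β^3).
Cooperation is sustained iff (45−6)(β+…+β^3) ≥ 66−45.
β+…+β^3 = 2/5·(1−(2/5)^3)/(1−2/5) = 0.6240, and (66−45)/(45−6) = 0.5385.
0.6240 ≥ 0.5385, so cooperation is sustainable.

Yes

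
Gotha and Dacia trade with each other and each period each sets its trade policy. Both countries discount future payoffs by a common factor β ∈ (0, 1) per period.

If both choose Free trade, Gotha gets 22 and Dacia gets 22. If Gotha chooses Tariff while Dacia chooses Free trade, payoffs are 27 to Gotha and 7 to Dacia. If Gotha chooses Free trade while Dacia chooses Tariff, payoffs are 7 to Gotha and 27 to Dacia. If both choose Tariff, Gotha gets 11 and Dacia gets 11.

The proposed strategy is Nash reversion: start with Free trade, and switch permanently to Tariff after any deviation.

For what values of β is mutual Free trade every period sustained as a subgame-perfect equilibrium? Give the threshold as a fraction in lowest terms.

Under grim trigger the critical discount factor is (T−C)/(T−P) with T = 27, C = 22, P = 11.
β* = (27−22)/(27−11) = 5/16.

5/16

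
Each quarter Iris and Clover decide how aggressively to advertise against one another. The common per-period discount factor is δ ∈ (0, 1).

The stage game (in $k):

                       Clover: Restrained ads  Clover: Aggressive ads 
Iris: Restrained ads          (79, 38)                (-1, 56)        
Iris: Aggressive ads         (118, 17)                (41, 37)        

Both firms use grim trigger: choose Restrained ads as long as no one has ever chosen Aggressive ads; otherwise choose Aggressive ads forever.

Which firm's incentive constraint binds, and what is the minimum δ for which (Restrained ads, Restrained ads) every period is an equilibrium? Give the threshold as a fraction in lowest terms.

Clover; δ ≥ 18/19

Iris: cooperation gives 79 each period; deviation gives 118 once then 41 forever.
  79/(1−δ) ≥ 118 + 41δ/(1−δ) ⇒ δ ≥ 39/77.
Clover: cooperation gives 38 each period; deviation gives 56 once then 37 forever.
  δ ≥ 18/19.
Both must hold, so the binding constraint is Clover's: δ ≥ 18/19.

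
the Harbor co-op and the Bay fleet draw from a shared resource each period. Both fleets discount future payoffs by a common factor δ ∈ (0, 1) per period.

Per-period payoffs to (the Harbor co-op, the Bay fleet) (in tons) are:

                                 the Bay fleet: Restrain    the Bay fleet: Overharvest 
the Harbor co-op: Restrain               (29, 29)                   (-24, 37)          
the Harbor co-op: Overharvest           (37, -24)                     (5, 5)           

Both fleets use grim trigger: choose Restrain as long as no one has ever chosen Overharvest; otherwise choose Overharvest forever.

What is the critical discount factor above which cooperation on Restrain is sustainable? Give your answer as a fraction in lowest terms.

1/4

Cooperation forever yields 29 each period: 29/(1−δ).
Deviating yields 37 once, then 5 forever: 37 + 5δ/(1−δ).
No profitable deviation requires 29/(1−δ) ≥ 37 + 5δ/(1−δ).
Multiplying by (1−δ): 29 ≥ 37(1−δ) + 5δ = 37 − 32δ.
So 32δ ≥ 8, i.e. δ ≥ 8/32 = 1/4.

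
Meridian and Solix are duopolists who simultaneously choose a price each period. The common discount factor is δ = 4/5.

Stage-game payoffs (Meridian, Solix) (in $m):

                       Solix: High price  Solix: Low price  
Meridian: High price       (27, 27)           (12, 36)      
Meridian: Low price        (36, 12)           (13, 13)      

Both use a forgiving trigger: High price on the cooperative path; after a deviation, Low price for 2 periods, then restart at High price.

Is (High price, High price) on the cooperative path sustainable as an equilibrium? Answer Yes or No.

Yes

IC: δ+…+δ^2 ≥ (36−27)/(27−13) = 9/14.
At δ = 4/5: partial sum = 1.4400 ≥ 0.6429. Cooperation sustainable.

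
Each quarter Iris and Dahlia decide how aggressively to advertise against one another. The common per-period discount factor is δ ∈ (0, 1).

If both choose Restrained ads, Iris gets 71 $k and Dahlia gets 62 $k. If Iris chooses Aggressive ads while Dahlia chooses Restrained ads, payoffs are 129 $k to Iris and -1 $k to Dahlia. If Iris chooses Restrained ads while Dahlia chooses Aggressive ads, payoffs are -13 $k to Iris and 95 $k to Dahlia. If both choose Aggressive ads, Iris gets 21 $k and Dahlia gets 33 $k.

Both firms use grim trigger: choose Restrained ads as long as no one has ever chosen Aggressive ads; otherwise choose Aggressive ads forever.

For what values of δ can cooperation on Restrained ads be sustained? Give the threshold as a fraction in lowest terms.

29/54

Iris: cooperation gives 71 each period; deviation gives 129 once then 21 forever.
  71/(1−δ) ≥ 129 + 21δ/(1−δ) ⇒ δ ≥ 58/108 = 29/54.
Dahlia: cooperation gives 62 each period; deviation gives 95 once then 33 forever.
  δ ≥ 33/62.
Both must hold, so the binding constraint is Iris's: δ ≥ 29/54.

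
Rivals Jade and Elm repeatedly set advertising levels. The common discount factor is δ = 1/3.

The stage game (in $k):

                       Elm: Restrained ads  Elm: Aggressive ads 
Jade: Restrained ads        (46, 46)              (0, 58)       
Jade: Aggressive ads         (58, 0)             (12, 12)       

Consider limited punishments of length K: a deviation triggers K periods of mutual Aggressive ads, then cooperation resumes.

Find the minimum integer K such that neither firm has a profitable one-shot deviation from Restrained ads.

2

IC: δ(1−δ^K)/(1−δ) ≥ (58−46)/(46−12) = 6/17.
With δ = 1/3: need 1 − δ^K ≥ 6/17·(1−1/3)/(1/3), i.e. δ^K ≤ 0.2941.
Since (1/3)^1 = 0.3333 and (1/3)^2 = 0.1111, the smallest such K is 2.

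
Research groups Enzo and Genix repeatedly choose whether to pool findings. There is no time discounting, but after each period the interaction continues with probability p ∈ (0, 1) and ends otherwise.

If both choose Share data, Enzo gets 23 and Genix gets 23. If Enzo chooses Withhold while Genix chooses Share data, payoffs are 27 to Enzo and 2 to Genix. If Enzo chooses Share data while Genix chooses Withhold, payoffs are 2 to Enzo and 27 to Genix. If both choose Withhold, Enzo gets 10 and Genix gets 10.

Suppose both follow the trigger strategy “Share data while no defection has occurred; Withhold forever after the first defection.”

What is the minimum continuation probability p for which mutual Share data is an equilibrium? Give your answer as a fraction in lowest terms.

With no time discounting, the continuation probability p plays the role of the discount factor.
Grim-trigger IC: 23/(1−p) ≥ 27 + 10p/(1−p) ⇒ p ≥ (27−23)/(27−10) = 4/17.

4/17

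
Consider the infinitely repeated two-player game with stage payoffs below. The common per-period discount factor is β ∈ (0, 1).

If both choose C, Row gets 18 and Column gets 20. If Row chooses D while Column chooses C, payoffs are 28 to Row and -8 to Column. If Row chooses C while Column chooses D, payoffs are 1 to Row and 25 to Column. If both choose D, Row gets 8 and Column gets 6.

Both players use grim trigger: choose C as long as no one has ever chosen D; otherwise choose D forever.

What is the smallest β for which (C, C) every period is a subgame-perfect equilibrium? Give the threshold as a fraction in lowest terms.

For Row: deviation gain 28−18 = 10, per-period punishment loss 18−8 = 10. IC gives β ≥ 10/20 = 1/2.
For Column: gain 5, loss 14 per period, so β ≥ 5/19.
The tighter constraint is Row's, so cooperation needs β ≥ 1/2.

1/2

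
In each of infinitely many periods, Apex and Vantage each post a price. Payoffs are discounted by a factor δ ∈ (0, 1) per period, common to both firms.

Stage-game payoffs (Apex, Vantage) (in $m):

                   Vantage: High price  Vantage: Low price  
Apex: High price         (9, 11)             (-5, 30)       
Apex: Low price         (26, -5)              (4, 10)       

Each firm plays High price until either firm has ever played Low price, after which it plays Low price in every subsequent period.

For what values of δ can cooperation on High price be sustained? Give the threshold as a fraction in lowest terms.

19/20

Apex: cooperation gives 9 each period; deviation gives 26 once then 4 forever.
  9/(1−δ) ≥ 26 + 4δ/(1−δ) ⇒ δ ≥ 17/22.
Vantage: cooperation gives 11 each period; deviation gives 30 once then 10 forever.
  δ ≥ 19/20.
Both must hold, so the binding constraint is Vantage's: δ ≥ 19/20.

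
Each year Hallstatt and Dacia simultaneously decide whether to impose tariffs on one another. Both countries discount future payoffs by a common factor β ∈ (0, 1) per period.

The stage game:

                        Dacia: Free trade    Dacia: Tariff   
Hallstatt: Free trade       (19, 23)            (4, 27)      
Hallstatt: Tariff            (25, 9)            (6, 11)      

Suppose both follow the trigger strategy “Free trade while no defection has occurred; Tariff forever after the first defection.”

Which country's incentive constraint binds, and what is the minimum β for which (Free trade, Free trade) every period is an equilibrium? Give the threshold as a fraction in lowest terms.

Hallstatt; β ≥ 6/19

Hallstatt's threshold: (25−19)/(25−6) = 6/19.
Dacia's threshold: (27−23)/(27−11) = 1/4.
6/19 > 1/4, so Hallstatt binds and β* = 6/19.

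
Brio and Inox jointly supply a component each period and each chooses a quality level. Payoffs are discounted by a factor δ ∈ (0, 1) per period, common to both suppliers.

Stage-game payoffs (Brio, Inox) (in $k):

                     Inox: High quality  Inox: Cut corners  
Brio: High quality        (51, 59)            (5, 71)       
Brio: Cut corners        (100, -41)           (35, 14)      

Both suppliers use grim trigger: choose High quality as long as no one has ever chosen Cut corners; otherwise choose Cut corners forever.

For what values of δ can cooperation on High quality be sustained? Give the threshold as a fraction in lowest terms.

49/65

Brio: cooperation gives 51 each period; deviation gives 100 once then 35 forever.
  51/(1−δ) ≥ 100 + 35δ/(1−δ) ⇒ δ ≥ 49/65.
Inox: cooperation gives 59 each period; deviation gives 71 once then 14 forever.
  δ ≥ 12/57 = 4/19.
Both must hold, so the binding constraint is Brio's: δ ≥ 49/65.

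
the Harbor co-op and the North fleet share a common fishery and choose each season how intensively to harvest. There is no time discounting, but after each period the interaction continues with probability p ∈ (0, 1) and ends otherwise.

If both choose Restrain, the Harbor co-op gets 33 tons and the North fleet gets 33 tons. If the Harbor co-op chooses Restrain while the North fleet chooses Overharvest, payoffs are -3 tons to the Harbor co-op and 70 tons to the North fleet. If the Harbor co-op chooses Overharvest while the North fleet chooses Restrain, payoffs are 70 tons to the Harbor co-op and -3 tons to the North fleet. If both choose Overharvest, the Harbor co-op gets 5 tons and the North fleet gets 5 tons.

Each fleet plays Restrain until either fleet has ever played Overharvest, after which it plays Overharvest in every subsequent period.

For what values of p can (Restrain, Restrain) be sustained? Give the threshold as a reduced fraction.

Expected cooperation value is 33 + p·33 + p²·33 + … = 33/(1−p); deviation gives 70 + p·5/(1−p).
33 ≥ 70(1−p) + 5p ⇒ 65p ≥ 37 ⇒ p ≥ 37/65.

37/65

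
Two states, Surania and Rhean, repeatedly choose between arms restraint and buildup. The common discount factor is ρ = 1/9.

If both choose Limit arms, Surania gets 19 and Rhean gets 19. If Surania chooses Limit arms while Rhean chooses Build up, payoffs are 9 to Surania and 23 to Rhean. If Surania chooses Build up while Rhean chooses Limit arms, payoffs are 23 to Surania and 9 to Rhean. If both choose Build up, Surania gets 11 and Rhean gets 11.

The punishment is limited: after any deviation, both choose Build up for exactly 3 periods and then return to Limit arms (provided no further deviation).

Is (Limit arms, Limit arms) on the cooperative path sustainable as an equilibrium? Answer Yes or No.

No

A one-shot deviation gives 23 now, then 11 for 3 periods, then back to 19.
Gain from deviating: (23−19) today; loss: (19−11) in each of the next 3 periods.
No-deviation condition: (19−11)(ρ+…+ρ^3) ≥ 23−19, i.e. ρ+…+ρ^3 ≥ 1/2.
At ρ = 1/9: ρ+…+ρ^3 = 0.1248 < 0.5000.
So cooperation is not sustainable.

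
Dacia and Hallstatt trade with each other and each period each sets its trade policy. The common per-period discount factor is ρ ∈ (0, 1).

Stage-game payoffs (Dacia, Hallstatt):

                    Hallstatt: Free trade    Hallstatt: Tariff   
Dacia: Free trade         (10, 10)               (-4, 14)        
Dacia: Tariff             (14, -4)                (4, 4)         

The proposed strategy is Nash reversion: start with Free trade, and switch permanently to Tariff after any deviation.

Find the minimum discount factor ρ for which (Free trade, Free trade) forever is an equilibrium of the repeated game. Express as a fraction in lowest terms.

Under grim trigger the critical discount factor is (T−C)/(T−P) with T = 14, C = 10, P = 4.
ρ* = (14−10)/(14−4) = 4/10 = 2/5.

2/5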